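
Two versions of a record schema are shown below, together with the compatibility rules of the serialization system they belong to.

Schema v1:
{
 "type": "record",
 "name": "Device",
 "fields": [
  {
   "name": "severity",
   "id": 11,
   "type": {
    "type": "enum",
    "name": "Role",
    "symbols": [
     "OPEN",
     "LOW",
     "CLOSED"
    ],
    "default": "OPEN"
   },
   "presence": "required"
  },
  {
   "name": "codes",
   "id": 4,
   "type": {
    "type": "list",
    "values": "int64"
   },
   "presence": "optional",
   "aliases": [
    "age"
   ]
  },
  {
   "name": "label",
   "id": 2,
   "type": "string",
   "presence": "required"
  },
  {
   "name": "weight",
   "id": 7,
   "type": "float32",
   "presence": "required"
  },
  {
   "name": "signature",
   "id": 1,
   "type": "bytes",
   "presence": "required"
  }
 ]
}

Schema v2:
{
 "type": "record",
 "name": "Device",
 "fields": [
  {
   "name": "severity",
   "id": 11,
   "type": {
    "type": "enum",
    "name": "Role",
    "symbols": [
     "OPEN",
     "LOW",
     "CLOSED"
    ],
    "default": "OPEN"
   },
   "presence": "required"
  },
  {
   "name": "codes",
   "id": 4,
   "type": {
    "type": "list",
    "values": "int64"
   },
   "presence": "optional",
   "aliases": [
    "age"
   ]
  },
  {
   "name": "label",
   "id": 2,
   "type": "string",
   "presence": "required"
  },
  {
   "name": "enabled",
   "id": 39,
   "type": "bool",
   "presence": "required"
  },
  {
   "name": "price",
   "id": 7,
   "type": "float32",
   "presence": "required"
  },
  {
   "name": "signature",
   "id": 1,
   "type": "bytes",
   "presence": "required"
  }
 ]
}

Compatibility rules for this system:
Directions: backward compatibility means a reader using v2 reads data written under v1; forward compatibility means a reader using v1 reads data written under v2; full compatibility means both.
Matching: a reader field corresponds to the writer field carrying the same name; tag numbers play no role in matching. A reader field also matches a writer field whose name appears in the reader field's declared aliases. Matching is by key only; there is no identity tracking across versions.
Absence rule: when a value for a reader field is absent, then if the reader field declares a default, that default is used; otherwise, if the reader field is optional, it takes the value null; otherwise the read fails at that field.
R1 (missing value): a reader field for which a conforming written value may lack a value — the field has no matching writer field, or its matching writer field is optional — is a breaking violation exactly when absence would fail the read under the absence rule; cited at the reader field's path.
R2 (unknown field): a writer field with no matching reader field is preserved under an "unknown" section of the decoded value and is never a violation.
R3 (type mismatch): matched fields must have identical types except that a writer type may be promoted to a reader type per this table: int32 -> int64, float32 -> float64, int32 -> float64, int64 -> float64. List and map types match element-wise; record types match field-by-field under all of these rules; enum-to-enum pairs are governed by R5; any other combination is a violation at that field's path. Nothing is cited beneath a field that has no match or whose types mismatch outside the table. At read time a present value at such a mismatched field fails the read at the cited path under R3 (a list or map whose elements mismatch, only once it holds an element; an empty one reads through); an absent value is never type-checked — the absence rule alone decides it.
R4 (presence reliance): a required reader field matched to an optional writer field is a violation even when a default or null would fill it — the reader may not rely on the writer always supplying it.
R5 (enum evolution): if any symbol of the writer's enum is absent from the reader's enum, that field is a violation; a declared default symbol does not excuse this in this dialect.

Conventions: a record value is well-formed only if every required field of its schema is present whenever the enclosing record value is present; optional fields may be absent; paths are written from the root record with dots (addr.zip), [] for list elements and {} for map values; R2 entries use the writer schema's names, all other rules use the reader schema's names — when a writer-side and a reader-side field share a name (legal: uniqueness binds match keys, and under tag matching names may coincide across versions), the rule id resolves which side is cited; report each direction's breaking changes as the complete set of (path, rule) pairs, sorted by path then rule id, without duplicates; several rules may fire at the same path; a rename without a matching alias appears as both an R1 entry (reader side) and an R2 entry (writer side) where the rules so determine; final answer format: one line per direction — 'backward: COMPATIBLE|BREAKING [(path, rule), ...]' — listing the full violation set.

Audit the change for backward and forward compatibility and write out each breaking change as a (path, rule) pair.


backward: BREAKING [(enabled, R1), (price, R1)]; forward: BREAKING [(weight, R1)]

arrows below run writer -> reader for Device
backward analysis of Device with v2 as reader and v1 as writer:
  severity: Role -> Role, writer required; from severity
  codes: list<int64> -> list<int64>, writer optional; from codes
  label: string -> string, writer required; from label
  no writer field matches reader enabled
  no writer field matches reader price
  signature: bytes -> bytes, writer required; from signature
  leftover writer field: weight
  rule R1 violated at enabled
  rule R1 violated at price
  => 2 violation(s): backward is BREAKING for Device
forward analysis of Device with v1 as reader and v2 as writer:
  severity: Role -> Role, writer required; from severity
  codes: list<int64> -> list<int64>, writer optional; from codes
  label: string -> string, writer required; from label
  no writer field matches reader weight
  signature: bytes -> bytes, writer required; from signature
  leftover writer field: enabled
  leftover writer field: price
  rule R1 violated at weight
  => 1 violation(s): forward is BREAKING for Device


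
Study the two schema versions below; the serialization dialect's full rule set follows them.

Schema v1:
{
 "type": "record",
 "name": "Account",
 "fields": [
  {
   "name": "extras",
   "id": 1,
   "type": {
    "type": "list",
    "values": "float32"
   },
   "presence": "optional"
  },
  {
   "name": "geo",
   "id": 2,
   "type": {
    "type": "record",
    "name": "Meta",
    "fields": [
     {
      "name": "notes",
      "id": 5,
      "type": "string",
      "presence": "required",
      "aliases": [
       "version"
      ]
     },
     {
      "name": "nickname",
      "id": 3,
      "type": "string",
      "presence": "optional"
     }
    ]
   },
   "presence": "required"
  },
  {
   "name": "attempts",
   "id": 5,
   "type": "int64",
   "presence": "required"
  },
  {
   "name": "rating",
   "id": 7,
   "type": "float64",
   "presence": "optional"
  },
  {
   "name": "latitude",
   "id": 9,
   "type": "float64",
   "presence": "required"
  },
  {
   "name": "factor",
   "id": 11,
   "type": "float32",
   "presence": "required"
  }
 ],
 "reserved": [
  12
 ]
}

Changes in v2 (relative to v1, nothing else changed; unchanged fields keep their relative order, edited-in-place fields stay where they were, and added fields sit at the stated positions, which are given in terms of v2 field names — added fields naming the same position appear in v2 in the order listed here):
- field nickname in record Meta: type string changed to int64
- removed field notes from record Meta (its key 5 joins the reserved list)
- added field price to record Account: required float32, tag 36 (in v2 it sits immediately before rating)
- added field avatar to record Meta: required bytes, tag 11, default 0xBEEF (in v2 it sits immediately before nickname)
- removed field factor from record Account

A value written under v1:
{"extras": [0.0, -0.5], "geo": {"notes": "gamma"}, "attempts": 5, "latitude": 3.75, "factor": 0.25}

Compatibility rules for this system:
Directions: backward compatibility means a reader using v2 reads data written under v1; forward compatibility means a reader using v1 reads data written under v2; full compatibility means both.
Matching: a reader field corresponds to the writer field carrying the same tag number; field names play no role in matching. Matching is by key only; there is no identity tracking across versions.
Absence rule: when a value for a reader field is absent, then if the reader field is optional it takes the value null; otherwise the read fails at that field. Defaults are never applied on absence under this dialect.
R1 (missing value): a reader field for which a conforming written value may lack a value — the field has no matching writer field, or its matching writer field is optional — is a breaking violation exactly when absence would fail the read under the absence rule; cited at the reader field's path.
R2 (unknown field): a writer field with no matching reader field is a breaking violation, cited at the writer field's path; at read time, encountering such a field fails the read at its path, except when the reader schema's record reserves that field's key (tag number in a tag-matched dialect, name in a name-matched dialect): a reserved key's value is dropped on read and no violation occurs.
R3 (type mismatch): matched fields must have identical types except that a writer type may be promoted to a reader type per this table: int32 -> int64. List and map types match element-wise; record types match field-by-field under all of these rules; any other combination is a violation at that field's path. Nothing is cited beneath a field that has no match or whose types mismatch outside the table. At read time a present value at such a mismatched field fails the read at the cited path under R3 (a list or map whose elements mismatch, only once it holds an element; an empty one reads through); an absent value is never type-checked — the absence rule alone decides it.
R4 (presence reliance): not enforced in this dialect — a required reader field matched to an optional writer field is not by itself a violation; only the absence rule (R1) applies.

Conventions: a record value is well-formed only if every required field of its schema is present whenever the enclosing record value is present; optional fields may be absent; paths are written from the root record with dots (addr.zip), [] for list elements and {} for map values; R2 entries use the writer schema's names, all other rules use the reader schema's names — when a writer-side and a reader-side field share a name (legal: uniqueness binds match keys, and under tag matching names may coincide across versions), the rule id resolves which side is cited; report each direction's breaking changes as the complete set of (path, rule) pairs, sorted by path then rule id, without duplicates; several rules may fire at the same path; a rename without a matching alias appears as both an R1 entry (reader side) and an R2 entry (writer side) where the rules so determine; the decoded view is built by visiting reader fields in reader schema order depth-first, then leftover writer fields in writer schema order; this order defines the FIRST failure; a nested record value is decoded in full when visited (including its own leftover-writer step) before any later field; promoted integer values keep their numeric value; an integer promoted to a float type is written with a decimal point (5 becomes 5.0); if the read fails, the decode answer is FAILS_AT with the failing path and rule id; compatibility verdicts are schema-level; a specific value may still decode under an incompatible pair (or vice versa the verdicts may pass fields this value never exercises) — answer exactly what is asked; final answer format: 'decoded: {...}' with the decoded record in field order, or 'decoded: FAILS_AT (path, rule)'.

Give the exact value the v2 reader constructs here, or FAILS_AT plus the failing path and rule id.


decoded: FAILS_AT (geo.avatar, R1)

each type pair in Account: writer, then reader
decoding the Account value with the v2 reader:
  extras := [0.0, -0.5]
  read fails at geo.avatar under R1 (no fill)
  => FAILS_AT (geo.avatar, R1)
ruling out the remaining Account differences:
  field nickname in record Meta: type string changed to int64 -> schema-level compatibility only; this Account value's decode is unchanged
  removed field notes from record Meta (its key 5 joins the reserved list) -> schema-level compatibility only; this Account value's decode is unchanged
  added field price to record Account: required float32, tag 36 (in v2 it sits immediately before rating) -> schema-level compatibility only; this Account value's decode is unchanged
  removed field factor from record Account -> schema-level compatibility only; this Account value's decode is unchanged


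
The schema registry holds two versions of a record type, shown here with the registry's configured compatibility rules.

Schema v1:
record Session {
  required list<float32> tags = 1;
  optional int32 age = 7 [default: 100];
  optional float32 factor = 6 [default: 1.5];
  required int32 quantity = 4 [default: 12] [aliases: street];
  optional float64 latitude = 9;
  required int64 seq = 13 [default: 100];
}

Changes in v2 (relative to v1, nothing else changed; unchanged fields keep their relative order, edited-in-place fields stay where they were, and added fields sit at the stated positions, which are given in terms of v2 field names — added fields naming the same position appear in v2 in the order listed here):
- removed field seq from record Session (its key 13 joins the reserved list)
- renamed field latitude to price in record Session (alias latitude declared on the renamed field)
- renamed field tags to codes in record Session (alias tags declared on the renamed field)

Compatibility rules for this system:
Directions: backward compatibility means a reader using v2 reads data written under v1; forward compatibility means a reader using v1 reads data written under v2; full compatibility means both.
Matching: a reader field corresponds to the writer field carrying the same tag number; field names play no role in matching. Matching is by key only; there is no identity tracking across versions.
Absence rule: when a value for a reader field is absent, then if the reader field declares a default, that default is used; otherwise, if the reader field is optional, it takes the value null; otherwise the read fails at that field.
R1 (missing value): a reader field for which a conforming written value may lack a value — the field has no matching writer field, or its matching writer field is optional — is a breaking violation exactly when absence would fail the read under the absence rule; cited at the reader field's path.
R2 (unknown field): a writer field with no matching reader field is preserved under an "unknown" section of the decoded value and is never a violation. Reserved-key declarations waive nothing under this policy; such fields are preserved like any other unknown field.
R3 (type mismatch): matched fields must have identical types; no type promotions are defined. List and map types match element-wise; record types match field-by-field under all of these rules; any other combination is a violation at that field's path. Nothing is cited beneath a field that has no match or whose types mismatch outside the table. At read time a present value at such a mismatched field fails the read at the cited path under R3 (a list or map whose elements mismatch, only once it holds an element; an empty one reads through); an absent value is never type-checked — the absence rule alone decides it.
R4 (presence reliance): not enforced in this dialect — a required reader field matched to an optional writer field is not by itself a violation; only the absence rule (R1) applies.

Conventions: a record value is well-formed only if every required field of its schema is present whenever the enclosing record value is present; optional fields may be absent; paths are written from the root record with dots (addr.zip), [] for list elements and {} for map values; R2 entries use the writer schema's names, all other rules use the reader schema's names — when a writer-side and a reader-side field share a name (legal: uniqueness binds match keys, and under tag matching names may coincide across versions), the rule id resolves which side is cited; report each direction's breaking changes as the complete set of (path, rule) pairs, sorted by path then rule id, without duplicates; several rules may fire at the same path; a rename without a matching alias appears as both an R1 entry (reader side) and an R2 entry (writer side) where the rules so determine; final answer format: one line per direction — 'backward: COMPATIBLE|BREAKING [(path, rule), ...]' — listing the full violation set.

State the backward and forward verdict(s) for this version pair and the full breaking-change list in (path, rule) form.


backward: COMPATIBLE []; forward: COMPATIBLE []

the writer's type comes first in each Session pair
backward pass over Session, reader schema v2, writer schema v1:
  codes: paired with writer tags (list<float32> -> list<float32>; writer required)
  age: paired with writer age (int32 -> int32; writer optional)
  factor: paired with writer factor (float32 -> float32; writer optional)
  quantity: paired with writer quantity (int32 -> int32; writer required)
  price: paired with writer latitude (float64 -> float64; writer optional)
  writer seq: unknown to reader
  => backward verdict for Session: COMPATIBLE, no violations
forward pass over Session, reader schema v1, writer schema v2:
  tags: paired with writer codes (list<float32> -> list<float32>; writer required)
  age: paired with writer age (int32 -> int32; writer optional)
  factor: paired with writer factor (float32 -> float32; writer optional)
  quantity: paired with writer quantity (int32 -> int32; writer required)
  latitude: paired with writer price (float64 -> float64; writer optional)
  no writer field matches reader seq
  => forward verdict for Session: COMPATIBLE, no violations


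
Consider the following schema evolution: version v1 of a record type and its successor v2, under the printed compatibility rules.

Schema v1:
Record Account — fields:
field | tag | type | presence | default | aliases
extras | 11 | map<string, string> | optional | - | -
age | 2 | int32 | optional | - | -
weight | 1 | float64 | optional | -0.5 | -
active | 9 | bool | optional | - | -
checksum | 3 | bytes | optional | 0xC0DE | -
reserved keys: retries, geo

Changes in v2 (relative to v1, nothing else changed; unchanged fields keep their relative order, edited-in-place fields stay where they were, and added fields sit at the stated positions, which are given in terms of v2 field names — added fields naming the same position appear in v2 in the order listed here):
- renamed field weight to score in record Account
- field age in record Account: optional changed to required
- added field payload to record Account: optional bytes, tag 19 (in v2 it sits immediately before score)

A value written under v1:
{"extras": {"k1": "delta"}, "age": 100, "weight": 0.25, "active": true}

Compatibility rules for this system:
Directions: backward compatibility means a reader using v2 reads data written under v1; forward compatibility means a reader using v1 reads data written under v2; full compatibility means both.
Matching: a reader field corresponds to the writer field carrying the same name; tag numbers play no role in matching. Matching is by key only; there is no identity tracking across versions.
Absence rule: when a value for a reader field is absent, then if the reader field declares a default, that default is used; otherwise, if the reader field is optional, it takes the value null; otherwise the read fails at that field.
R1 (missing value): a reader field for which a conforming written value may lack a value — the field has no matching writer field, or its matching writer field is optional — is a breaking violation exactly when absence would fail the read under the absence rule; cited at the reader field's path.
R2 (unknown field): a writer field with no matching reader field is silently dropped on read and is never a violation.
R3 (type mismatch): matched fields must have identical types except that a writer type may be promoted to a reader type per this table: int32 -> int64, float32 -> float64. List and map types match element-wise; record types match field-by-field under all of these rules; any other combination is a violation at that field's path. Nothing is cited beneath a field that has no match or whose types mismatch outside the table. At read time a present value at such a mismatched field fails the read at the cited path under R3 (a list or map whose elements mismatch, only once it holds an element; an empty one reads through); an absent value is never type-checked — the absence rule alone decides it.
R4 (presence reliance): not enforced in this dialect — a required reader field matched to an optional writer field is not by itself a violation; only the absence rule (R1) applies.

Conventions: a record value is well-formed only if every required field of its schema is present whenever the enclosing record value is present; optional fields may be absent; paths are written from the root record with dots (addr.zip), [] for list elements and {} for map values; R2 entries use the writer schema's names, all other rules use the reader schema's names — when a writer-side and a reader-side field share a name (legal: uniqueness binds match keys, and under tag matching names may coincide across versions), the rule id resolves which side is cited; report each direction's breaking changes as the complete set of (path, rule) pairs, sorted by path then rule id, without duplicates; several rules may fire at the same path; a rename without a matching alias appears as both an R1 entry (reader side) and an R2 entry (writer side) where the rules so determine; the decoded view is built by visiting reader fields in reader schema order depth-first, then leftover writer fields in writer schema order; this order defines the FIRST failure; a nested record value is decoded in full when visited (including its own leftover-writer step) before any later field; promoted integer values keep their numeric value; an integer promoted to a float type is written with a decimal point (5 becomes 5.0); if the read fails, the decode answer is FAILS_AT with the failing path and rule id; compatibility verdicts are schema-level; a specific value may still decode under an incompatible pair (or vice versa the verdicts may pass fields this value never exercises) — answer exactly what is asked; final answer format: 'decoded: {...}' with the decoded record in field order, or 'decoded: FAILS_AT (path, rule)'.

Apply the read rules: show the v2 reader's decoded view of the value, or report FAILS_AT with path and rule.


the writer's type comes first in each Account pair
decode (reader v2):
  extras := {"k1": "delta"}
  age := 100
  payload := null (absent, optional -> null)
  score := -0.5 (absent -> default)
  active := true
  checksum := 0xC0DE (absent -> default)
  writer weight: unknown -> dropped
  => decoded: {"extras": {"k1": "delta"}, "age": 100, "payload": null, "score": -0.5, "active": true, "checksum": 0xC0DE}
the other Account changes do not affect what is asked:
  field age in record Account: optional changed to required -> shifts the Account verdicts, not this decode

decoded: {"extras": {"k1": "delta"}, "age": 100, "payload": null, "score": -0.5, "active": true, "checksum": 0xC0DE}


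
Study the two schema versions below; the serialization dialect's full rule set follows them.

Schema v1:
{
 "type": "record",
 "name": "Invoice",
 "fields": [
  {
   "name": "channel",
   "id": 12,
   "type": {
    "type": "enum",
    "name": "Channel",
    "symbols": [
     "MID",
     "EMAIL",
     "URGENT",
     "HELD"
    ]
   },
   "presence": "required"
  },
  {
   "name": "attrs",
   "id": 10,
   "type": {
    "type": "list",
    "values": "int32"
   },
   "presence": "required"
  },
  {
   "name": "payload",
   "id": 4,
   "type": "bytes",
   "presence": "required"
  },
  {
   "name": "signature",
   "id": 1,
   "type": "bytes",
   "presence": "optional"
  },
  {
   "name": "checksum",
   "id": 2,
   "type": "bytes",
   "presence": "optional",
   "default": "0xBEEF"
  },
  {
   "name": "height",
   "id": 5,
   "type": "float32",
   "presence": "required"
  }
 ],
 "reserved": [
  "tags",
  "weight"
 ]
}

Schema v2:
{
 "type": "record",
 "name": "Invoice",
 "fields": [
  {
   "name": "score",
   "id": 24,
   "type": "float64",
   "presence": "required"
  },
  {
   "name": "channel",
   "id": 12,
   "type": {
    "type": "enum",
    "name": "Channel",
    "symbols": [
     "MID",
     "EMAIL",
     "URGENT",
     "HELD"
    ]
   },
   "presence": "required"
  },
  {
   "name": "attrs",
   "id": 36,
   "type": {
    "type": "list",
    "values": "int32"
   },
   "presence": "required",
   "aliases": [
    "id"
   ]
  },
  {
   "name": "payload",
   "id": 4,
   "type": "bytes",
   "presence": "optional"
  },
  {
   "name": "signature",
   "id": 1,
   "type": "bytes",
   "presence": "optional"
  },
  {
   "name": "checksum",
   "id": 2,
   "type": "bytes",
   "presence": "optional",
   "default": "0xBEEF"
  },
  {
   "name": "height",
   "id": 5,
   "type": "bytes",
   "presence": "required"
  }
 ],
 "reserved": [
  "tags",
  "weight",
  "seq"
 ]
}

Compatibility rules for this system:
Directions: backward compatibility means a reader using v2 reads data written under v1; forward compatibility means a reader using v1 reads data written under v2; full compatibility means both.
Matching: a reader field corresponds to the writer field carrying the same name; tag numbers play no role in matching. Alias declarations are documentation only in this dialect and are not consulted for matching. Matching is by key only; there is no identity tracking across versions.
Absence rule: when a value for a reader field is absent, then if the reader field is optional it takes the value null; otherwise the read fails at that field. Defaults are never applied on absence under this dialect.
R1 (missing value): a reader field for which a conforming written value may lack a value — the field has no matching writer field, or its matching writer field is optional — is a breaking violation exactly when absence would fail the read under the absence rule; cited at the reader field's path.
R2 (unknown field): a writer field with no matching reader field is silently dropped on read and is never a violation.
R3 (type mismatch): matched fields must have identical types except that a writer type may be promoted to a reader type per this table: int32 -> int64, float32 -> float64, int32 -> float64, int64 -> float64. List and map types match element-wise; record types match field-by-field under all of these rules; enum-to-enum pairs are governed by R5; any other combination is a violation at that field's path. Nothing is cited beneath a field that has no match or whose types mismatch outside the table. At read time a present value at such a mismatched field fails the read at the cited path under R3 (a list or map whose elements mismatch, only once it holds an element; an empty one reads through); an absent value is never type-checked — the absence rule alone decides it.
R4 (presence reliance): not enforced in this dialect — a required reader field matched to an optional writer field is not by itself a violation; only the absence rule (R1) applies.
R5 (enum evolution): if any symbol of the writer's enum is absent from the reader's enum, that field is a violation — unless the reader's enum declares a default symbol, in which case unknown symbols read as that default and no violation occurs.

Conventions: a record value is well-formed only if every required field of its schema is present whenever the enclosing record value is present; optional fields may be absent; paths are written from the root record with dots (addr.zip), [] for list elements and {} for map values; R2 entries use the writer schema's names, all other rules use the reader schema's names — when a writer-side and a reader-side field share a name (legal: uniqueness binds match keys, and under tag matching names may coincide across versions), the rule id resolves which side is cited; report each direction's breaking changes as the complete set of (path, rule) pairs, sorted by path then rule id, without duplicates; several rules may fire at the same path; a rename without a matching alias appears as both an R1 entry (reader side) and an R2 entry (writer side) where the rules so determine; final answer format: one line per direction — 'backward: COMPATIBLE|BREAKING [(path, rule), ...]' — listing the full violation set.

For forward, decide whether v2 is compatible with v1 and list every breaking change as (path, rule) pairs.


forward: BREAKING [(height, R3), (payload, R1)]

arrows below run writer -> reader for Invoice
forward on Invoice — v1 reading data written by v2:
  channel <- channel (Channel -> Channel, writer required)
  attrs <- attrs (list<int32> -> list<int32>, writer required)
  payload <- payload (bytes -> bytes, writer optional)
  signature <- signature (bytes -> bytes, writer optional)
  checksum <- checksum (bytes -> bytes, writer optional)
  height <- height (bytes -> float32, writer required)
  writer score: unknown to reader
  breaking: (height, R3)
  breaking: (payload, R1)
  => 2 violation(s): forward is BREAKING for Invoice
the other Invoice changes do not affect what is asked:
  field attrs in record Invoice: tag 10 changed to 36 -> fires no rule on Invoice, leaving the asked answer as it is
  added field score to record Invoice: required float64, tag 24 (in v2 it sits immediately before channel) -> fires only in the backward direction of Invoice, which is not asked here


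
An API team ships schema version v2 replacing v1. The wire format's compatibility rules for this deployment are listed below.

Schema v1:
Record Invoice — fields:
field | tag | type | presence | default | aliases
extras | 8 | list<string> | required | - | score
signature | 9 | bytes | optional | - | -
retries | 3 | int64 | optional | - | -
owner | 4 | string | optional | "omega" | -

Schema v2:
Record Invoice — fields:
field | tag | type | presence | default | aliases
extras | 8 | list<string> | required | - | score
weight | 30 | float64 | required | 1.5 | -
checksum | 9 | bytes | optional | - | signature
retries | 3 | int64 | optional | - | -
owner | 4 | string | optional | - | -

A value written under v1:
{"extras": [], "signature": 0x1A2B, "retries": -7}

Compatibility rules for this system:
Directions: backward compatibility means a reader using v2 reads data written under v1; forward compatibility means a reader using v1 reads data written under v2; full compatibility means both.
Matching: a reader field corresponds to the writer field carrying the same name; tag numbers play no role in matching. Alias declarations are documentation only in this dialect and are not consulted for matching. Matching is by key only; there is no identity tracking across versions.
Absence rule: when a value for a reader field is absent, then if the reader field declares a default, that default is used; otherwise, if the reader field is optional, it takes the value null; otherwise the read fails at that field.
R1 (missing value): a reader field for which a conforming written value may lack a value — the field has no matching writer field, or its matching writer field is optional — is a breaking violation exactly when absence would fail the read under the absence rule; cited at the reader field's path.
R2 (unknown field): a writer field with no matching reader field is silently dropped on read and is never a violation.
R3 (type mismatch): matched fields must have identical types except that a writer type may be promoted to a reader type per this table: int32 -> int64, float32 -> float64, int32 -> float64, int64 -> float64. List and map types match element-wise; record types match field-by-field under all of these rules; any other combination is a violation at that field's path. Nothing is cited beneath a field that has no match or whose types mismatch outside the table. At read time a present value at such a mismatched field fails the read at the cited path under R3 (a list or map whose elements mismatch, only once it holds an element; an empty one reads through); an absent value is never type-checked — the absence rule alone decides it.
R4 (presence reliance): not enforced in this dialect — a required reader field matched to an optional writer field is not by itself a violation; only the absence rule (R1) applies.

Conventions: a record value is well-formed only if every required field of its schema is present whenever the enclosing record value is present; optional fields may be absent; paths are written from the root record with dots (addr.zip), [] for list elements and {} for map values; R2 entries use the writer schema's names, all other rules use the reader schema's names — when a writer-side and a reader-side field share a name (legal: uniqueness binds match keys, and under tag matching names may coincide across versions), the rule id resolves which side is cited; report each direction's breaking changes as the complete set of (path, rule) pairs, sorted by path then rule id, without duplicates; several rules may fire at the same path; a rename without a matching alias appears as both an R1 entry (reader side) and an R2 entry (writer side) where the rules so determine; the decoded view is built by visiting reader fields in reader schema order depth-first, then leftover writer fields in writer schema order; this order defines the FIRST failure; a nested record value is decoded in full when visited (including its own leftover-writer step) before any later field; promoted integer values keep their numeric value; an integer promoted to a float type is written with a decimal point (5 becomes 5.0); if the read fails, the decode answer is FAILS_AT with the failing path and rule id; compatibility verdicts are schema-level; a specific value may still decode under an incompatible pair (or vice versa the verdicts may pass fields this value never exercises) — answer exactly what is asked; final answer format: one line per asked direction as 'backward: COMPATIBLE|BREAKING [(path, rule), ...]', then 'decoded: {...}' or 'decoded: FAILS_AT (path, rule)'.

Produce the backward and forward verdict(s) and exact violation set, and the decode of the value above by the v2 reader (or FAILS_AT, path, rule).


backward: COMPATIBLE []; forward: COMPATIBLE []; decoded: {"extras": [], "weight": 1.5, "checksum": null, "retries": -7, "owner": null}

in Invoice below, arrows point writer -> reader
backward on Invoice — v2 reading data written by v1:
  extras: paired with writer extras (list<string> -> list<string>; writer required)
  no writer field matches reader weight
  no writer field matches reader checksum
  retries: paired with writer retries (int64 -> int64; writer optional)
  owner: paired with writer owner (string -> string; writer optional)
  writer field signature has no reader counterpart
  nothing fires on Invoice: backward is COMPATIBLE
forward on Invoice — v1 reading data written by v2:
  extras: paired with writer extras (list<string> -> list<string>; writer required)
  no writer field matches reader signature
  retries: paired with writer retries (int64 -> int64; writer optional)
  owner: paired with writer owner (string -> string; writer optional)
  writer field weight has no reader counterpart
  writer field checksum has no reader counterpart
  nothing fires on Invoice: forward is COMPATIBLE
migrating the Invoice value to v2:
  extras := []
  weight := 1.5 (missing; default applied)
  checksum := null (missing; optional => null)
  retries := -7
  owner := null (missing; optional => null)
  writer signature: no reader field; dropped
  => decoded: {"extras": [], "weight": 1.5, "checksum": null, "retries": -7, "owner": null}


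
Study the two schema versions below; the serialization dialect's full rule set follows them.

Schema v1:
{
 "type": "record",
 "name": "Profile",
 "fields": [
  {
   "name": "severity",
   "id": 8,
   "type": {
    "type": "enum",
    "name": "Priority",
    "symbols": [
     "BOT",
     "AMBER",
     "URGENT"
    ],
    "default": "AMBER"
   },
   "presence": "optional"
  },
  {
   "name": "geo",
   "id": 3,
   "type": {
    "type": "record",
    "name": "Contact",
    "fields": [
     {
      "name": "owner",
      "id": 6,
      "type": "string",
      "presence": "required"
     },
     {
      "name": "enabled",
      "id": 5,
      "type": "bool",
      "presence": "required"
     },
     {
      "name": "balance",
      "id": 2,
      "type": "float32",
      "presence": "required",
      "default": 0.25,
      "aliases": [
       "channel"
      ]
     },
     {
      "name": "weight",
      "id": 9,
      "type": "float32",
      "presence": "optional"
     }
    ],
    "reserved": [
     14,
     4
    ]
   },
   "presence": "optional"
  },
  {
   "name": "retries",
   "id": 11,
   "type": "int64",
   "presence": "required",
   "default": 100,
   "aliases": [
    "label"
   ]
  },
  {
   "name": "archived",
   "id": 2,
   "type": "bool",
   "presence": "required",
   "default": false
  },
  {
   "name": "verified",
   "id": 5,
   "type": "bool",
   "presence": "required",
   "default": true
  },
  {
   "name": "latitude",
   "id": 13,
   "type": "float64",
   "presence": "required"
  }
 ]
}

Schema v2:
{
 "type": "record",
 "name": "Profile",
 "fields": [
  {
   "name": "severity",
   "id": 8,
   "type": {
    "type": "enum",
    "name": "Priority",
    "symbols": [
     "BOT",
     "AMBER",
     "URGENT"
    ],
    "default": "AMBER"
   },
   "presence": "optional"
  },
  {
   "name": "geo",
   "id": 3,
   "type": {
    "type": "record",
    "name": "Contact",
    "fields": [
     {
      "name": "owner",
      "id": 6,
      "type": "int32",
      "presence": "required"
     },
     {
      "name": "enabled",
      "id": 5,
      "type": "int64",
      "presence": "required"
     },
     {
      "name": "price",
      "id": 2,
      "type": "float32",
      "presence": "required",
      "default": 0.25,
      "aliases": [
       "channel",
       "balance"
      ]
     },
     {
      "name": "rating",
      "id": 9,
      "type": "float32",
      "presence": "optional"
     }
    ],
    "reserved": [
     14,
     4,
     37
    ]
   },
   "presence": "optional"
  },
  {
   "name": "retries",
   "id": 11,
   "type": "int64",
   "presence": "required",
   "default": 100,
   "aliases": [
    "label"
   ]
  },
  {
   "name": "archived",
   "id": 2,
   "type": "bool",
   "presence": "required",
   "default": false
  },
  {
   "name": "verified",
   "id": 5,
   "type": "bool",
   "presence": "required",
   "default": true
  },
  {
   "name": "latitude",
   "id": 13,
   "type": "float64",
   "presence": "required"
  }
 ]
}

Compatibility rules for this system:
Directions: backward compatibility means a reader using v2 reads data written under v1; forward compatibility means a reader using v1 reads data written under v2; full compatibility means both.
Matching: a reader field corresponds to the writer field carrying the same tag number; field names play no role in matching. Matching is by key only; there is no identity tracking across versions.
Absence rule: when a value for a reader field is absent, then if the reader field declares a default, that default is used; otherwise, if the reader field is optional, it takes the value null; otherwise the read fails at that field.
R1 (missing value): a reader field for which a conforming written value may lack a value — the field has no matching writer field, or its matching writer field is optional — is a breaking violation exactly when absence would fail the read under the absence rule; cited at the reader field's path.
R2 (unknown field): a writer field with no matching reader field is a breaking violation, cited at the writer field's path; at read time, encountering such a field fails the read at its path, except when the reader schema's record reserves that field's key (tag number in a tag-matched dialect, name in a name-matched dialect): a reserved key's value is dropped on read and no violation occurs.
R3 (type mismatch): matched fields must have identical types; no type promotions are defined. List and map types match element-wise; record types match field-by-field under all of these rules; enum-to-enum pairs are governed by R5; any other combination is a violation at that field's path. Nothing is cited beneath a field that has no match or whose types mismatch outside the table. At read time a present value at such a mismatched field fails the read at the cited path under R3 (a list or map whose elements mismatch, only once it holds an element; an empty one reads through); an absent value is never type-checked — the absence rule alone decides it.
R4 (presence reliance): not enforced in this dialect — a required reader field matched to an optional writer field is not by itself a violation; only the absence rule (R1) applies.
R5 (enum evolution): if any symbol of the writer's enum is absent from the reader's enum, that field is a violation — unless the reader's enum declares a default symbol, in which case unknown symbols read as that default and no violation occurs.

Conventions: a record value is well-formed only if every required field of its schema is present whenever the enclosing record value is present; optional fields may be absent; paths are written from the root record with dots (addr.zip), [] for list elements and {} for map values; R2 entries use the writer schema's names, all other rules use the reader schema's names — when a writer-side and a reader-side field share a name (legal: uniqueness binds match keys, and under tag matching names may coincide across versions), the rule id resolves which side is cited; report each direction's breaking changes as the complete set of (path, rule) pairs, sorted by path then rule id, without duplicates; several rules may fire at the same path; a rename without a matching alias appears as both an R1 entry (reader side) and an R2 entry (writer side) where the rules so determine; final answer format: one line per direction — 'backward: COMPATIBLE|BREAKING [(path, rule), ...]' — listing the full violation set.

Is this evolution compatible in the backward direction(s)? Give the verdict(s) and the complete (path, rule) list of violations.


backward: BREAKING [(geo.enabled, R3), (geo.owner, R3)]

arrows below run writer -> reader for Profile
backward pass over Profile, reader schema v2, writer schema v1:
  Priority -> Priority, writer optional: severity aligns to severity
  Contact -> Contact, writer optional: geo aligns to geo
  int64 -> int64, writer required: retries aligns to retries
  bool -> bool, writer required: archived aligns to archived
  bool -> bool, writer required: verified aligns to verified
  float64 -> float64, writer required: latitude aligns to latitude
  string -> int32, writer required: geo.owner aligns to geo.owner
  bool -> int64, writer required: geo.enabled aligns to geo.enabled
  float32 -> float32, writer required: geo.price aligns to geo.balance
  float32 -> float32, writer optional: geo.rating aligns to geo.weight
  R3 fires at geo.enabled
  R3 fires at geo.owner
  => backward verdict for Profile: BREAKING, 2 violation(s)
diffs on Profile not affecting the asked answer:
  renamed field weight to rating in record Contact -> no rule fires on it in Profile's dialect; the asked verdict holds
  renamed field balance to price in record Contact (alias balance declared on the renamed field) -> no rule fires on it in Profile's dialect; the asked verdict holds
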